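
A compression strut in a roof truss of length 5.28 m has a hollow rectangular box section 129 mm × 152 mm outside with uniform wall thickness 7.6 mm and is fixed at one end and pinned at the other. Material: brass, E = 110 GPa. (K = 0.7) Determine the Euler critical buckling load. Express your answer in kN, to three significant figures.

Inner dimensions: h_i = 152 − 2×7.6 = 136.8 mm, b_i = 129 − 2×7.6 = 113.8 mm
Weak-axis I_min = (h_o·b_o³ − h_i·b_i³)/12 with b_o = 129, b_i = 113.8 mm (shorter outer/inner sides).
I_min = (152×129³ − 136.8×113.8³)/12 = 1.039×10^7 mm⁴
I = 1.039×10^7 mm⁴ = 1.039×10^-5 m⁴
Effective length L_e = K·L = 0.7 × 5.28 = 3.696 m
P_cr = π²EI / L_e² = π² × 110×10⁹ × 1.039×10^-5 / 3.696² = 8.258×10^5 N

P_cr ≈ 826 kN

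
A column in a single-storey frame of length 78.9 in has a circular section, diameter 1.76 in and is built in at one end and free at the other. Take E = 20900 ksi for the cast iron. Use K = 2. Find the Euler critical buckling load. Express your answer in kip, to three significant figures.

P_cr ≈ 3.90 kip

I = πd⁴/64 = π×1.76⁴/64 = 0.4710 in⁴
Effective length L_e = K·L = 2 × 78.9 = 157.8 in
P_cr = π²EI / L_e² = π² × 20900×10³ × 0.4710 / 157.8² = 3.902×10^3 lb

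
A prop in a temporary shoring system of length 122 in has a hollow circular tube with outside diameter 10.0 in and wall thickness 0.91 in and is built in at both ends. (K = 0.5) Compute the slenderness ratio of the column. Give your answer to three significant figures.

Inner diameter d_i = 10.0 − 2×0.91 = 8.180 in
I = π(d_o⁴ − d_i⁴)/64 = π(10.0⁴ − 8.180⁴)/64 = 271.1 in⁴
A = 25.99 in²;  r_min = √(I/A) = √(271.1/25.99) = 3.230 in
L_e = K·L = 0.5 × 122 = 61.00 in
λ = L_e / r_min = 61.000 / 3.230 = 18.9

λ ≈ 18.9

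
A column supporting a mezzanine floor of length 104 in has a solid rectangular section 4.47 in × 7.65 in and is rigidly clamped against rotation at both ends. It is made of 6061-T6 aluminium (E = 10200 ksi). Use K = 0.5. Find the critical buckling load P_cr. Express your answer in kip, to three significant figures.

Buckling occurs about the weak axis: I_min = h·b³/12 with b = 4.47 in (the shorter side).
I_min = 7.65×4.47³/12 = 56.94 in⁴
Effective length L_e = K·L = 0.5 × 104 = 52.00 in
P_cr = π²EI / L_e² = π² × 10200×10³ × 56.94 / 52.00² = 2.120×10^6 lb

P_cr ≈ 2120 kip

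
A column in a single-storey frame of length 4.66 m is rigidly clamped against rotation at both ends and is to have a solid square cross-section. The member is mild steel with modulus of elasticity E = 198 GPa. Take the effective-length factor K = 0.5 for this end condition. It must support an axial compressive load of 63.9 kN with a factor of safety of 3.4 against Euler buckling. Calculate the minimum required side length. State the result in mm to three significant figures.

Required P_cr = n·P = 3.4 × 63.9 = 217.3 kN
L_e = K·L = 0.5 × 4.66 = 2.330 m
Required I = P_cr·L_e²/(π²E) = 2.173×10^5 × 2.330² / (π² × 1.98×10^11) = 6.036×10^-7 m⁴
I_req = 6.036×10^5 mm⁴
Solid square: I = a⁴/12  ⇒  a = (12I)^(1/4) = (12×6.036×10^5)^(1/4) = 51.9 mm

a ≈ 51.9 mm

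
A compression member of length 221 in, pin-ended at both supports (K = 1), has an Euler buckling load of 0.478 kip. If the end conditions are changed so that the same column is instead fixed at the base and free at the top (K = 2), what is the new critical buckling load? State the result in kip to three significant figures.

P_cr ≈ 0.120 kip

P_cr ∝ 1/K², so P_cr,new = P_cr,old × (K_old/K_new)² = 0.478 × (1/2)²
= 0.478 × 0.2500 = 0.120 kip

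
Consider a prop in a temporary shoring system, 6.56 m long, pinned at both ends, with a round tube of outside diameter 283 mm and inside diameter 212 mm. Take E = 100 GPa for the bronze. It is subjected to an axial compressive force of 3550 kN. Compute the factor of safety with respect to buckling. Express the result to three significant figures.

n ≈ 1.39

d_o = 283 mm, d_i = 212 mm
I = π(d_o⁴ − d_i⁴)/64 = π(283⁴ − 212.0⁴)/64 = 2.157×10^8 mm⁴
I = 2.157×10^8 mm⁴ = 2.157×10^-4 m⁴
Effective length L_e = K·L = 1 × 6.56 = 6.560 m
P_cr = π²EI / L_e² = π² × 100×10⁹ × 2.157×10^-4 / 6.560² = 4.947×10^6 N
Factor of safety n = P_cr / P = 4947.1 / 3550 = 1.39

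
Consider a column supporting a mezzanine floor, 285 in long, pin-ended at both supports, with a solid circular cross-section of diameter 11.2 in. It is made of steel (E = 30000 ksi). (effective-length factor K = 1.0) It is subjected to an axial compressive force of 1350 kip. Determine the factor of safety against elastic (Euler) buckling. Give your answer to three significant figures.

n ≈ 2.09

I = πd⁴/64 = π×11.2⁴/64 = 772.4 in⁴
Effective length L_e = K·L = 1 × 285 = 285.0 in
P_cr = π²EI / L_e² = π² × 30000×10³ × 772.4 / 285.0² = 2.816×10^6 lb
Factor of safety n = P_cr / P = 2815.6 / 1350 = 2.09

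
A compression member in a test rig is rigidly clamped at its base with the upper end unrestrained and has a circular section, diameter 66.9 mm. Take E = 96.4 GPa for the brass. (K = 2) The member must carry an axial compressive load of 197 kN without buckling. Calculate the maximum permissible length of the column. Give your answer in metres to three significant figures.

I = πd⁴/64 = π×66.9⁴/64 = 9.833×10^5 mm⁴
I = 9.833×10^-7 m⁴
At the buckling limit P_cr = P = 1.970×10^5 N
From P_cr = π²EI/(K·L)²:  L = (1/K)·√(π²EI/P_cr) = (1/2)·√(π²×9.64×10^10×9.833×10^-7/1.970×10^5)
L = 1.09 m

L_max ≈ 1.09 m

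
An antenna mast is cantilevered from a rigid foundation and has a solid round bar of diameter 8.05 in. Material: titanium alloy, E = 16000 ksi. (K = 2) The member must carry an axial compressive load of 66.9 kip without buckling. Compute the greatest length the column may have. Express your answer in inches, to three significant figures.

I = πd⁴/64 = π×8.05⁴/64 = 206.1 in⁴
At the buckling limit P_cr = P = 6.690×10^4 lb
From P_cr = π²EI/(K·L)²:  L = (1/K)·√(π²EI/P_cr) = (1/2)·√(π²×1.60×10^7×206.1/6.690×10^4)
L = 349 in

L_max ≈ 349 in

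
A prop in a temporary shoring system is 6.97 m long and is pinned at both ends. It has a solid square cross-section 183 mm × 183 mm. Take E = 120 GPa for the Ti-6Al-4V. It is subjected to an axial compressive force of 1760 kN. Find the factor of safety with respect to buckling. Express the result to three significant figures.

I = a⁴/12 = 183⁴/12 = 9.346×10^7 mm⁴
I = 9.346×10^7 mm⁴ = 9.346×10^-5 m⁴
Effective length L_e = K·L = 1 × 6.97 = 6.970 m
P_cr = π²EI / L_e² = π² × 120×10⁹ × 9.346×10^-5 / 6.970² = 2.278×10^6 N
Factor of safety n = P_cr / P = 2278.4 / 1760 = 1.29

n ≈ 1.29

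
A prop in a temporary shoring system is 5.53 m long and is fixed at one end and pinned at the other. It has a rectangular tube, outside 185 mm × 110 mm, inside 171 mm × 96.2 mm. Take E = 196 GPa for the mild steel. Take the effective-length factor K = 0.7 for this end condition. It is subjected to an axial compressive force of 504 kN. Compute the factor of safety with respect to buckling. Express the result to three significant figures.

Weak-axis I_min = (h_o·b_o³ − h_i·b_i³)/12 with b_o = 110, b_i = 96.20 mm (shorter outer/inner sides).
I_min = (185×110³ − 171.0×96.20³)/12 = 7.833×10^6 mm⁴
I = 7.833×10^6 mm⁴ = 7.833×10^-6 m⁴
Effective length L_e = K·L = 0.7 × 5.53 = 3.871 m
P_cr = π²EI / L_e² = π² × 196×10⁹ × 7.833×10^-6 / 3.871² = 1.011×10^6 N
Factor of safety n = P_cr / P = 1011.2 / 504 = 2.01

n ≈ 2.01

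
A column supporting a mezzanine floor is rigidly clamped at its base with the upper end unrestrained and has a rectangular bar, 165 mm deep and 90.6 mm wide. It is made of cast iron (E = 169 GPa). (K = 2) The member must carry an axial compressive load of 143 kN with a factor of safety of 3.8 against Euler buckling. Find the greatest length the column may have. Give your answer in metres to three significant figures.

L_max ≈ 2.80 m

Buckling occurs about the weak axis: I_min = h·b³/12 with b = 90.6 mm (the shorter side).
I_min = 165×90.6³/12 = 1.023×10^7 mm⁴
I = 1.023×10^-5 m⁴
Required critical load P_cr = n·P = 3.8 × 143 = 543.4 kN = 5.434×10^5 N
From P_cr = π²EI/(K·L)²:  L = (1/K)·√(π²EI/P_cr) = (1/2)·√(π²×1.69×10^11×1.023×10^-5/5.434×10^5)
L = 2.80 m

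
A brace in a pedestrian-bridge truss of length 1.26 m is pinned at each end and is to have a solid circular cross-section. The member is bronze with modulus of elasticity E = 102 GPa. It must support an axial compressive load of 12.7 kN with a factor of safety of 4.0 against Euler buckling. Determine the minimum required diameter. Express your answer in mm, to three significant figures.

Required P_cr = n·P = 4.0 × 12.7 = 50.80 kN
L_e = K·L = 1 × 1.26 = 1.260 m
Required I = P_cr·L_e²/(π²E) = 5.080×10^4 × 1.260² / (π² × 1.02×10^11) = 8.011×10^-8 m⁴
I_req = 8.011×10^4 mm⁴
Solid circle: I = πd⁴/64  ⇒  d = (64I/π)^(1/4) = (64×8.011×10^4/π)^(1/4) = 35.7 mm

d ≈ 35.7 mm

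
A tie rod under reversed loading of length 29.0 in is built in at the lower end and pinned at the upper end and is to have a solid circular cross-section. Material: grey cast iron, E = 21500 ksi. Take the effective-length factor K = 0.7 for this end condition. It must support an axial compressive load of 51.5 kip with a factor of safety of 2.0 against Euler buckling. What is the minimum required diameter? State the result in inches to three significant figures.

d ≈ 1.42 in

Required P_cr = n·P = 2.0 × 51.5 = 103.0 kip
L_e = K·L = 0.7 × 29.0 = 20.30 in
Required I = P_cr·L_e²/(π²E) = 1.030×10^5 × 20.30² / (π² × 2.15×10^7) = 0.2000 in⁴
Solid circle: I = πd⁴/64  ⇒  d = (64I/π)^(1/4) = (64×0.2000/π)^(1/4) = 1.42 in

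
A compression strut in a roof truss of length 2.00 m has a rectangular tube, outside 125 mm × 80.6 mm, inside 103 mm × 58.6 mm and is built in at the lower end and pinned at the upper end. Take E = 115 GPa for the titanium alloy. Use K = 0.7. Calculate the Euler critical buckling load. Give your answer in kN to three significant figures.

Weak-axis I_min = (h_o·b_o³ − h_i·b_i³)/12 with b_o = 80.6, b_i = 58.60 mm (shorter outer/inner sides).
I_min = (125×80.6³ − 103.0×58.60³)/12 = 3.727×10^6 mm⁴
I = 3.727×10^6 mm⁴ = 3.727×10^-6 m⁴
Effective length L_e = K·L = 0.7 × 2.00 = 1.400 m
P_cr = π²EI / L_e² = π² × 115×10⁹ × 3.727×10^-6 / 1.400² = 2.158×10^6 N

P_cr ≈ 2160 kN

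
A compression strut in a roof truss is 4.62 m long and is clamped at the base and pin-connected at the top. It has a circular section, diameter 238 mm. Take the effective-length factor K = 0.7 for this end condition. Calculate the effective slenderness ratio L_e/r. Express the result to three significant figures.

λ ≈ 54.4

I = πd⁴/64 = π×238⁴/64 = 1.575×10^8 mm⁴
A = 4.449×10^4 mm²;  r_min = √(I/A) = √(1.575×10^8/4.449×10^4) = 59.50 mm
L_e = K·L = 0.7 × 4.62 m = 3.234 m = 3234.0 mm
λ = L_e / r_min = 3234.0 / 59.50 = 54.4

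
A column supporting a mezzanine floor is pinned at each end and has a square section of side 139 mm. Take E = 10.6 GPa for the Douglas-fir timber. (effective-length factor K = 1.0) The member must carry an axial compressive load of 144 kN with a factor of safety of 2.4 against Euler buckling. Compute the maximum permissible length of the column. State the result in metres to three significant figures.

I = a⁴/12 = 139⁴/12 = 3.111×10^7 mm⁴
I = 3.111×10^-5 m⁴
Required critical load P_cr = n·P = 2.4 × 144 = 345.6 kN = 3.456×10^5 N
From P_cr = π²EI/(K·L)²:  L = (1/K)·√(π²EI/P_cr) = (1/1)·√(π²×1.06×10^10×3.111×10^-5/3.456×10^5)
L = 3.07 m

L_max ≈ 3.07 m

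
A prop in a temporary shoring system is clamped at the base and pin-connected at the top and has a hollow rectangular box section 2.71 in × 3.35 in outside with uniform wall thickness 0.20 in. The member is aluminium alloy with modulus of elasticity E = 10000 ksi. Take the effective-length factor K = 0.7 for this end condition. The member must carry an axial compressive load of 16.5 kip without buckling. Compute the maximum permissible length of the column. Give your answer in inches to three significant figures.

L_max ≈ 176 in

Inner dimensions: h_i = 3.35 − 2×0.20 = 2.950 in, b_i = 2.71 − 2×0.20 = 2.310 in
Weak-axis I_min = (h_o·b_o³ − h_i·b_i³)/12 with b_o = 2.71, b_i = 2.310 in (shorter outer/inner sides).
I_min = (3.35×2.71³ − 2.950×2.310³)/12 = 2.526 in⁴
At the buckling limit P_cr = P = 1.650×10^4 lb
From P_cr = π²EI/(K·L)²:  L = (1/K)·√(π²EI/P_cr) = (1/0.7)·√(π²×1.00×10^7×2.526/1.650×10^4)
L = 176 in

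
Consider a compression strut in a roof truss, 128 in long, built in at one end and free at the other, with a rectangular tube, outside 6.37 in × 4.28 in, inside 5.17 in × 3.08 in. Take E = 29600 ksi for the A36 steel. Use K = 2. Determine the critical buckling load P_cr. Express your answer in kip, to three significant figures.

P_cr ≈ 129 kip

Weak-axis I_min = (h_o·b_o³ − h_i·b_i³)/12 with b_o = 4.28, b_i = 3.080 in (shorter outer/inner sides).
I_min = (6.37×4.28³ − 5.170×3.080³)/12 = 29.03 in⁴
Effective length L_e = K·L = 2 × 128 = 256.0 in
P_cr = π²EI / L_e² = π² × 29600×10³ × 29.03 / 256.0² = 1.294×10^5 lb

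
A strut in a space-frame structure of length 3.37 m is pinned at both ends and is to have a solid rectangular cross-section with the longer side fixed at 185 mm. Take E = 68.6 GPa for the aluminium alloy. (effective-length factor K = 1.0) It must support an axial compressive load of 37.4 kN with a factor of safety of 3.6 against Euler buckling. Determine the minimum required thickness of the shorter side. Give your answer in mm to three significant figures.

b ≈ 52.7 mm

Required P_cr = n·P = 3.6 × 37.4 = 134.6 kN
L_e = K·L = 1 × 3.37 = 3.370 m
Required I = P_cr·L_e²/(π²E) = 1.346×10^5 × 3.370² / (π² × 6.86×10^10) = 2.258×10^-6 m⁴
I_req = 2.258×10^6 mm⁴
Rectangle, weak axis: I_min = h·b³/12 with h = 185 mm fixed  ⇒  b = (12I/h)^(1/3) = 52.7 mm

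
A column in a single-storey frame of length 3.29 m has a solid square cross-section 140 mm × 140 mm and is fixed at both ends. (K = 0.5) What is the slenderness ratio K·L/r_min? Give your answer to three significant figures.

For a square r = a/√12 = 140/√12 = 40.41 mm
L_e = K·L = 0.5 × 3.29 m = 1.645 m = 1645.0 mm
λ = L_e / r_min = 1645.0 / 40.41 = 40.7

λ ≈ 40.7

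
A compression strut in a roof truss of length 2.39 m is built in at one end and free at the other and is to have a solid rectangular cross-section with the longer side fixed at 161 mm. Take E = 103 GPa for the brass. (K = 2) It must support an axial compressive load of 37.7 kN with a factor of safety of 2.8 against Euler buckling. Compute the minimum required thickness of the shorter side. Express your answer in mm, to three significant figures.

Required P_cr = n·P = 2.8 × 37.7 = 105.6 kN
L_e = K·L = 2 × 2.39 = 4.780 m
Required I = P_cr·L_e²/(π²E) = 1.056×10^5 × 4.780² / (π² × 1.03×10^11) = 2.373×10^-6 m⁴
I_req = 2.373×10^6 mm⁴
Rectangle, weak axis: I_min = h·b³/12 with h = 161 mm fixed  ⇒  b = (12I/h)^(1/3) = 56.1 mm

b ≈ 56.1 mm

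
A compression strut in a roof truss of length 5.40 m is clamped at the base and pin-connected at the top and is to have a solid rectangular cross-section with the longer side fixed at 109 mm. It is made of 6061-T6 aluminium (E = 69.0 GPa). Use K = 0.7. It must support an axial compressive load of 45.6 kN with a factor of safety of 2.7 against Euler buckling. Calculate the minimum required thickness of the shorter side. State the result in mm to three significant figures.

Required P_cr = n·P = 2.7 × 45.6 = 123.1 kN
L_e = K·L = 0.7 × 5.40 = 3.780 m
Required I = P_cr·L_e²/(π²E) = 1.231×10^5 × 3.780² / (π² × 6.90×10^10) = 2.583×10^-6 m⁴
I_req = 2.583×10^6 mm⁴
Rectangle, weak axis: I_min = h·b³/12 with h = 109 mm fixed  ⇒  b = (12I/h)^(1/3) = 65.8 mm

b ≈ 65.8 mm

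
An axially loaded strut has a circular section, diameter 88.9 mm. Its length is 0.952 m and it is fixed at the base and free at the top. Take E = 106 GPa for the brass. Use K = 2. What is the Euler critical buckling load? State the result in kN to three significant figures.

I = πd⁴/64 = π×88.9⁴/64 = 3.066×10^6 mm⁴
I = 3.066×10^6 mm⁴ = 3.066×10^-6 m⁴
Effective length L_e = K·L = 2 × 0.952 = 1.904 m
P_cr = π²EI / L_e² = π² × 106×10⁹ × 3.066×10^-6 / 1.904² = 8.848×10^5 N

P_cr ≈ 885 kN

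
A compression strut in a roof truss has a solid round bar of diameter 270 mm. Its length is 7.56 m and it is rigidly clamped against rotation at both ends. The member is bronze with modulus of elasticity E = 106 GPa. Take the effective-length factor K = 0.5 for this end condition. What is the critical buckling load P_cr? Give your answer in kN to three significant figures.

P_cr ≈ 19100 kN

I = πd⁴/64 = π×270⁴/64 = 2.609×10^8 mm⁴
I = 2.609×10^8 mm⁴ = 2.609×10^-4 m⁴
Effective length L_e = K·L = 0.5 × 7.56 = 3.780 m
P_cr = π²EI / L_e² = π² × 106×10⁹ × 2.609×10^-4 / 3.780² = 1.910×10^7 N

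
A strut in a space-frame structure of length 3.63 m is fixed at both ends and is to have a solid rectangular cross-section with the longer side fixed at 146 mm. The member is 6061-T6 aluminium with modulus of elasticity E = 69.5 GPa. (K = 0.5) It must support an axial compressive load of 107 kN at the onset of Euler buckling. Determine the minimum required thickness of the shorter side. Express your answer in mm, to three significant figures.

b ≈ 34.8 mm

L_e = K·L = 0.5 × 3.63 = 1.815 m
Required I = P_cr·L_e²/(π²E) = 1.070×10^5 × 1.815² / (π² × 6.95×10^10) = 5.139×10^-7 m⁴
I_req = 5.139×10^5 mm⁴
Rectangle, weak axis: I_min = h·b³/12 with h = 146 mm fixed  ⇒  b = (12I/h)^(1/3) = 34.8 mm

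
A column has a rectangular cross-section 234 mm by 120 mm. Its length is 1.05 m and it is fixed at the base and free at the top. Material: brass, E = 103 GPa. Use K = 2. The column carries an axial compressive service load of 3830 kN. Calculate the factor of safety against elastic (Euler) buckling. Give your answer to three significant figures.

Buckling occurs about the weak axis: I_min = h·b³/12 with b = 120 mm (the shorter side).
I_min = 234×120³/12 = 3.370×10^7 mm⁴
I = 3.370×10^7 mm⁴ = 3.370×10^-5 m⁴
Effective length L_e = K·L = 2 × 1.05 = 2.100 m
P_cr = π²EI / L_e² = π² × 103×10⁹ × 3.370×10^-5 / 2.100² = 7.767×10^6 N
Factor of safety n = P_cr / P = 7767.4 / 3830 = 2.03

n ≈ 2.03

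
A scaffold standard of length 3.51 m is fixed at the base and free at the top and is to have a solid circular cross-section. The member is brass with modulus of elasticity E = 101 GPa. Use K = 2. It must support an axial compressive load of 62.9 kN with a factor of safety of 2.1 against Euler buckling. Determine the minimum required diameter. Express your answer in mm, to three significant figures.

Required P_cr = n·P = 2.1 × 62.9 = 132.1 kN
L_e = K·L = 2 × 3.51 = 7.020 m
Required I = P_cr·L_e²/(π²E) = 1.321×10^5 × 7.020² / (π² × 1.01×10^11) = 6.530×10^-6 m⁴
I_req = 6.530×10^6 mm⁴
Solid circle: I = πd⁴/64  ⇒  d = (64I/π)^(1/4) = (64×6.530×10^6/π)^(1/4) = 107 mm

d ≈ 107 mm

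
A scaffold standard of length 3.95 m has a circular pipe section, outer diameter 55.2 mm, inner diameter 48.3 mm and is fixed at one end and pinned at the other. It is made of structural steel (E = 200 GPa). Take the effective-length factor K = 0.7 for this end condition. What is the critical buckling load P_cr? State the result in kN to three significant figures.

d_o = 55.2 mm, d_i = 48.3 mm
I = π(d_o⁴ − d_i⁴)/64 = π(55.2⁴ − 48.30⁴)/64 = 1.886×10^5 mm⁴
I = 1.886×10^5 mm⁴ = 1.886×10^-7 m⁴
Effective length L_e = K·L = 0.7 × 3.95 = 2.765 m
P_cr = π²EI / L_e² = π² × 200×10⁹ × 1.886×10^-7 / 2.765² = 4.869×10^4 N

P_cr ≈ 48.7 kN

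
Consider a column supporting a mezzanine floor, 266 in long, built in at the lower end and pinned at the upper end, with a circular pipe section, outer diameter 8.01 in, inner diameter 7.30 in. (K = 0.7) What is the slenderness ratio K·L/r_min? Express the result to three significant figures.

λ ≈ 68.7

d_o = 8.01 in, d_i = 7.30 in
I = π(d_o⁴ − d_i⁴)/64 = π(8.01⁴ − 7.300⁴)/64 = 62.67 in⁴
A = 8.537 in²;  r_min = √(I/A) = √(62.67/8.537) = 2.709 in
L_e = K·L = 0.7 × 266 = 186.2 in
λ = L_e / r_min = 186.20 / 2.709 = 68.7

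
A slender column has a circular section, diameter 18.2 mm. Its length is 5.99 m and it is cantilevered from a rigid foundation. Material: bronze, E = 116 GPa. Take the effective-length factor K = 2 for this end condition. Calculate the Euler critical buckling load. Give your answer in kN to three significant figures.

P_cr ≈ 0.0430 kN

I = πd⁴/64 = π×18.2⁴/64 = 5.386×10^3 mm⁴
I = 5.386×10^3 mm⁴ = 5.386×10^-9 m⁴
Effective length L_e = K·L = 2 × 5.99 = 11.98 m
P_cr = π²EI / L_e² = π² × 116×10⁹ × 5.386×10^-9 / 11.98² = 42.96 N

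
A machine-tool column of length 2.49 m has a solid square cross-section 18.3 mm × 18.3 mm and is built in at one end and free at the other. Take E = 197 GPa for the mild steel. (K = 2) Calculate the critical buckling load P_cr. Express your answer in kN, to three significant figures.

I = a⁴/12 = 18.3⁴/12 = 9.346×10^3 mm⁴
I = 9.346×10^3 mm⁴ = 9.346×10^-9 m⁴
Effective length L_e = K·L = 2 × 2.49 = 4.980 m
P_cr = π²EI / L_e² = π² × 197×10⁹ × 9.346×10^-9 / 4.980² = 732.7 N

P_cr ≈ 0.733 kN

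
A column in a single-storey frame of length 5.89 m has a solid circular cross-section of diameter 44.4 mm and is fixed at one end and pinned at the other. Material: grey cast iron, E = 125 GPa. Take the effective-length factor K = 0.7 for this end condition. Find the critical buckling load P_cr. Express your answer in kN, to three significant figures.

P_cr ≈ 13.8 kN

I = πd⁴/64 = π×44.4⁴/64 = 1.908×10^5 mm⁴
I = 1.908×10^5 mm⁴ = 1.908×10^-7 m⁴
Effective length L_e = K·L = 0.7 × 5.89 = 4.123 m
P_cr = π²EI / L_e² = π² × 125×10⁹ × 1.908×10^-7 / 4.123² = 1.384×10^4 N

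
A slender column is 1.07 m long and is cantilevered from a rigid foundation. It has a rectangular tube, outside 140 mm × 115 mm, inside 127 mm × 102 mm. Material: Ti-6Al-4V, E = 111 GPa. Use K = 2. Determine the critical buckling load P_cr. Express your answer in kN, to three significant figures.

P_cr ≈ 1560 kN

Weak-axis I_min = (h_o·b_o³ − h_i·b_i³)/12 with b_o = 115, b_i = 102.0 mm (shorter outer/inner sides).
I_min = (140×115³ − 127.0×102.0³)/12 = 6.512×10^6 mm⁴
I = 6.512×10^6 mm⁴ = 6.512×10^-6 m⁴
Effective length L_e = K·L = 2 × 1.07 = 2.140 m
P_cr = π²EI / L_e² = π² × 111×10⁹ × 6.512×10^-6 / 2.140² = 1.558×10^6 N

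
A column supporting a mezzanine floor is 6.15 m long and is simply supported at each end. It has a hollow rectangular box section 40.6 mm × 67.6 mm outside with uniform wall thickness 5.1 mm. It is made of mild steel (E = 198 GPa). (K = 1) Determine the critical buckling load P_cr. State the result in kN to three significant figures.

P_cr ≈ 12.5 kN

Inner dimensions: h_i = 67.6 − 2×5.1 = 57.40 mm, b_i = 40.6 − 2×5.1 = 30.40 mm
Weak-axis I_min = (h_o·b_o³ − h_i·b_i³)/12 with b_o = 40.6, b_i = 30.40 mm (shorter outer/inner sides).
I_min = (67.6×40.6³ − 57.40×30.40³)/12 = 2.426×10^5 mm⁴
I = 2.426×10^5 mm⁴ = 2.426×10^-7 m⁴
Effective length L_e = K·L = 1 × 6.15 = 6.150 m
P_cr = π²EI / L_e² = π² × 198×10⁹ × 2.426×10^-7 / 6.150² = 1.254×10^4 N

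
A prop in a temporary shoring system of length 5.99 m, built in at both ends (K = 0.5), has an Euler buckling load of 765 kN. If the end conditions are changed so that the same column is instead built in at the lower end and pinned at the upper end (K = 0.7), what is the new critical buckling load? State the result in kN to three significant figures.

P_cr ≈ 390 kN

P_cr ∝ 1/K², so P_cr,new = P_cr,old × (K_old/K_new)² = 765 × (0.5/0.7)²
= 765 × 0.5102 = 390 kN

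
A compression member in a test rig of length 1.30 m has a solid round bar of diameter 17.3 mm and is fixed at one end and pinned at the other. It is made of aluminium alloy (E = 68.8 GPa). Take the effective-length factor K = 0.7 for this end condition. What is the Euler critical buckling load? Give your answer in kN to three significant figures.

I = πd⁴/64 = π×17.3⁴/64 = 4.397×10^3 mm⁴
I = 4.397×10^3 mm⁴ = 4.397×10^-9 m⁴
Effective length L_e = K·L = 0.7 × 1.30 = 0.9100 m
P_cr = π²EI / L_e² = π² × 68.8×10⁹ × 4.397×10^-9 / 0.9100² = 3.605×10^3 N

P_cr ≈ 3.61 kN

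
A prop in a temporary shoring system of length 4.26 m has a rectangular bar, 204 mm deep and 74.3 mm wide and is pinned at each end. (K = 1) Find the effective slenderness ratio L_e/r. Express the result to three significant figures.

For a rectangle r_min = b/√12 = 74.3/√12 = 21.45 mm
L_e = K·L = 1 × 4.26 m = 4.260 m = 4260.0 mm
λ = L_e / r_min = 4260.0 / 21.45 = 199

λ ≈ 199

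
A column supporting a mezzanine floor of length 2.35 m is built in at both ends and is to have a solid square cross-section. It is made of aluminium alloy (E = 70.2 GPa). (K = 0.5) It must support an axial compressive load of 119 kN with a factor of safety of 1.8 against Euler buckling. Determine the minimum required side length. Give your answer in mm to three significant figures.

a ≈ 47.6 mm

Required P_cr = n·P = 1.8 × 119 = 214.2 kN
L_e = K·L = 0.5 × 2.35 = 1.175 m
Required I = P_cr·L_e²/(π²E) = 2.142×10^5 × 1.175² / (π² × 7.02×10^10) = 4.268×10^-7 m⁴
I_req = 4.268×10^5 mm⁴
Solid square: I = a⁴/12  ⇒  a = (12I)^(1/4) = (12×4.268×10^5)^(1/4) = 47.6 mm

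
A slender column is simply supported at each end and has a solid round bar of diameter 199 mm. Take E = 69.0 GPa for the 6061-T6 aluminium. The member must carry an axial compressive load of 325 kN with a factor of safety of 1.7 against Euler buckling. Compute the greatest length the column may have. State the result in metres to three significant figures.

I = πd⁴/64 = π×199⁴/64 = 7.698×10^7 mm⁴
I = 7.698×10^-5 m⁴
Required critical load P_cr = n·P = 1.7 × 325 = 552.5 kN = 5.525×10^5 N
From P_cr = π²EI/(K·L)²:  L = (1/K)·√(π²EI/P_cr) = (1/1)·√(π²×6.90×10^10×7.698×10^-5/5.525×10^5)
L = 9.74 m

L_max ≈ 9.74 m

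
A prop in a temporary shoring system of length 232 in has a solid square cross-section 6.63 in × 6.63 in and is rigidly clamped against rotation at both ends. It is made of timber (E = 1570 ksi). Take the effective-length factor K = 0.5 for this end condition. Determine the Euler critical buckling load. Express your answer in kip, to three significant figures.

I = a⁴/12 = 6.63⁴/12 = 161.0 in⁴
Effective length L_e = K·L = 0.5 × 232 = 116.0 in
P_cr = π²EI / L_e² = π² × 1570×10³ × 161.0 / 116.0² = 1.854×10^5 lb

P_cr ≈ 185 kip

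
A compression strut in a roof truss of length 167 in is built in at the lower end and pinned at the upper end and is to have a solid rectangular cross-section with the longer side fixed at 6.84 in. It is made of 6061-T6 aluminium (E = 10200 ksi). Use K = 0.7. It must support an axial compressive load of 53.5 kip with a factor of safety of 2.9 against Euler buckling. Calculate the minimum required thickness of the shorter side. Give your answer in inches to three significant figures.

b ≈ 3.33 in

Required P_cr = n·P = 2.9 × 53.5 = 155.2 kip
L_e = K·L = 0.7 × 167 = 116.9 in
Required I = P_cr·L_e²/(π²E) = 1.552×10^5 × 116.9² / (π² × 1.02×10^7) = 21.06 in⁴
Rectangle, weak axis: I_min = h·b³/12 with h = 6.84 in fixed  ⇒  b = (12I/h)^(1/3) = 3.33 in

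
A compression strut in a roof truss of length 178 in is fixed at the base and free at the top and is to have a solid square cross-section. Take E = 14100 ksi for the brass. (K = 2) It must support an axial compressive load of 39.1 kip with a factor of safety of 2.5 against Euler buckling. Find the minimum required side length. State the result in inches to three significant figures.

a ≈ 5.72 in

Required P_cr = n·P = 2.5 × 39.1 = 97.75 kip
L_e = K·L = 2 × 178 = 356.0 in
Required I = P_cr·L_e²/(π²E) = 9.775×10^4 × 356.0² / (π² × 1.41×10^7) = 89.02 in⁴
Solid square: I = a⁴/12  ⇒  a = (12I)^(1/4) = (12×89.02)^(1/4) = 5.72 in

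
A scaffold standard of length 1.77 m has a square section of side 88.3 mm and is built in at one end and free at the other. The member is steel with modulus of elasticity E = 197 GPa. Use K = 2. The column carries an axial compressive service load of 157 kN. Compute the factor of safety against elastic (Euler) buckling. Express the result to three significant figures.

n ≈ 5.01

I = a⁴/12 = 88.3⁴/12 = 5.066×10^6 mm⁴
I = 5.066×10^6 mm⁴ = 5.066×10^-6 m⁴
Effective length L_e = K·L = 2 × 1.77 = 3.540 m
P_cr = π²EI / L_e² = π² × 197×10⁹ × 5.066×10^-6 / 3.540² = 7.860×10^5 N
Factor of safety n = P_cr / P = 786.00 / 157 = 5.01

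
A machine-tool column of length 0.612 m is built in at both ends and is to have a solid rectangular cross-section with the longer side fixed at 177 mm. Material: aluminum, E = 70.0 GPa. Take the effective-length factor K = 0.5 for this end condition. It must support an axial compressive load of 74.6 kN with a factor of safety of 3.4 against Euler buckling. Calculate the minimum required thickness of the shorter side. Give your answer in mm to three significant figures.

b ≈ 13.3 mm

Required P_cr = n·P = 3.4 × 74.6 = 253.6 kN
L_e = K·L = 0.5 × 0.612 = 0.3060 m
Required I = P_cr·L_e²/(π²E) = 2.536×10^5 × 0.3060² / (π² × 7.00×10^10) = 3.438×10^-8 m⁴
I_req = 3.438×10^4 mm⁴
Rectangle, weak axis: I_min = h·b³/12 with h = 177 mm fixed  ⇒  b = (12I/h)^(1/3) = 13.3 mm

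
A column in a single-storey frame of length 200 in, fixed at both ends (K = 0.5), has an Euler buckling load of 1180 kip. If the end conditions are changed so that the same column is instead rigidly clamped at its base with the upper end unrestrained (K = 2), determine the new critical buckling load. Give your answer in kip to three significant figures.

P_cr ∝ 1/K², so P_cr,new = P_cr,old × (K_old/K_new)² = 1180 × (0.5/2)²
= 1180 × 0.06250 = 73.8 kip

P_cr ≈ 73.8 kip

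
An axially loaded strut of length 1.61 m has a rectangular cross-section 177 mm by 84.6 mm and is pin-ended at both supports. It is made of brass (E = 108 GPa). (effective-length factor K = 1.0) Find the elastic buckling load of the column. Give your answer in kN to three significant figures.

Buckling occurs about the weak axis: I_min = h·b³/12 with b = 84.6 mm (the shorter side).
I_min = 177×84.6³/12 = 8.931×10^6 mm⁴
I = 8.931×10^6 mm⁴ = 8.931×10^-6 m⁴
Effective length L_e = K·L = 1 × 1.61 = 1.610 m
P_cr = π²EI / L_e² = π² × 108×10⁹ × 8.931×10^-6 / 1.610² = 3.673×10^6 N

P_cr ≈ 3670 kN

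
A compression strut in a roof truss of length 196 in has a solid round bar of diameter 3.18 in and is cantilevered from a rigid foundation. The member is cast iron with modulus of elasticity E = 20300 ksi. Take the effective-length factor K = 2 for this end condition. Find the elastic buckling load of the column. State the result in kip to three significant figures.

P_cr ≈ 6.54 kip

I = πd⁴/64 = π×3.18⁴/64 = 5.020 in⁴
Effective length L_e = K·L = 2 × 196 = 392.0 in
P_cr = π²EI / L_e² = π² × 20300×10³ × 5.020 / 392.0² = 6.545×10^3 lb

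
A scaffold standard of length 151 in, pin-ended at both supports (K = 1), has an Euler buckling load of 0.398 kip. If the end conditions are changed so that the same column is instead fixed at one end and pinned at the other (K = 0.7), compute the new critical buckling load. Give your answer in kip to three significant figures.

P_cr ≈ 0.812 kip

P_cr ∝ 1/K², so P_cr,new = P_cr,old × (K_old/K_new)² = 0.398 × (1/0.7)²
= 0.398 × 2.041 = 0.812 kip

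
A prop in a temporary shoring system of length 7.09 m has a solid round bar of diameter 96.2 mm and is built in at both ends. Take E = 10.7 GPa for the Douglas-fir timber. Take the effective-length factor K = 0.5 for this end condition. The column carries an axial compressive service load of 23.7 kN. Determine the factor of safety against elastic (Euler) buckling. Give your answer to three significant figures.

I = πd⁴/64 = π×96.2⁴/64 = 4.204×10^6 mm⁴
I = 4.204×10^6 mm⁴ = 4.204×10^-6 m⁴
Effective length L_e = K·L = 0.5 × 7.09 = 3.545 m
P_cr = π²EI / L_e² = π² × 10.7×10⁹ × 4.204×10^-6 / 3.545² = 3.533×10^4 N
Factor of safety n = P_cr / P = 35.328 / 23.7 = 1.49

n ≈ 1.49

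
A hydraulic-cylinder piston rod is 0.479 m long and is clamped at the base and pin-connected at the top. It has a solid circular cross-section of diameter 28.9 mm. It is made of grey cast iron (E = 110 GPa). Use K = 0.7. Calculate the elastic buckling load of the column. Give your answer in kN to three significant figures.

I = πd⁴/64 = π×28.9⁴/64 = 3.424×10^4 mm⁴
I = 3.424×10^4 mm⁴ = 3.424×10^-8 m⁴
Effective length L_e = K·L = 0.7 × 0.479 = 0.3353 m
P_cr = π²EI / L_e² = π² × 110×10⁹ × 3.424×10^-8 / 0.3353² = 3.307×10^5 N

P_cr ≈ 331 kN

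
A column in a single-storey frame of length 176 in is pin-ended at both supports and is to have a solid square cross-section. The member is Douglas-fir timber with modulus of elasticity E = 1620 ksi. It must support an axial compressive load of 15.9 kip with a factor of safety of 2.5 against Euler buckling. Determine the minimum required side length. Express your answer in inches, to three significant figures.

Required P_cr = n·P = 2.5 × 15.9 = 39.75 kip
L_e = K·L = 1 × 176 = 176.0 in
Required I = P_cr·L_e²/(π²E) = 3.975×10^4 × 176.0² / (π² × 1.62×10^6) = 77.01 in⁴
Solid square: I = a⁴/12  ⇒  a = (12I)^(1/4) = (12×77.01)^(1/4) = 5.51 in

a ≈ 5.51 in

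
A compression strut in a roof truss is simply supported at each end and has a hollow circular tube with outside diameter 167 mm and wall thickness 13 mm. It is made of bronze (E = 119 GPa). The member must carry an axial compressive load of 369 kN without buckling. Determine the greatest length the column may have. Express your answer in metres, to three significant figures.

Inner diameter d_i = 167 − 2×13 = 141.0 mm
I = π(d_o⁴ − d_i⁴)/64 = π(167⁴ − 141.0⁴)/64 = 1.878×10^7 mm⁴
I = 1.878×10^-5 m⁴
At the buckling limit P_cr = P = 3.690×10^5 N
From P_cr = π²EI/(K·L)²:  L = (1/K)·√(π²EI/P_cr) = (1/1)·√(π²×1.19×10^11×1.878×10^-5/3.690×10^5)
L = 7.73 m

L_max ≈ 7.73 m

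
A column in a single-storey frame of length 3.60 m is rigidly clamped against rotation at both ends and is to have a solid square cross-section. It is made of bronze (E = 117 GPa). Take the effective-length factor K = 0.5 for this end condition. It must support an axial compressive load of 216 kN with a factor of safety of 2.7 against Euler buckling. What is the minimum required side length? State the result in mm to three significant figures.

a ≈ 66.6 mm

Required P_cr = n·P = 2.7 × 216 = 583.2 kN
L_e = K·L = 0.5 × 3.60 = 1.800 m
Required I = P_cr·L_e²/(π²E) = 5.832×10^5 × 1.800² / (π² × 1.17×10^11) = 1.636×10^-6 m⁴
I_req = 1.636×10^6 mm⁴
Solid square: I = a⁴/12  ⇒  a = (12I)^(1/4) = (12×1.636×10^6)^(1/4) = 66.6 mm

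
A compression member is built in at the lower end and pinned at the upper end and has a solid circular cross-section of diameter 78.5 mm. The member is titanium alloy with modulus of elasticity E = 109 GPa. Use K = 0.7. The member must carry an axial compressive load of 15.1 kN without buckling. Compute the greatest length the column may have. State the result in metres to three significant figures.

I = πd⁴/64 = π×78.5⁴/64 = 1.864×10^6 mm⁴
I = 1.864×10^-6 m⁴
At the buckling limit P_cr = P = 1.510×10^4 N
From P_cr = π²EI/(K·L)²:  L = (1/K)·√(π²EI/P_cr) = (1/0.7)·√(π²×1.09×10^11×1.864×10^-6/1.510×10^4)
L = 16.5 m

L_max ≈ 16.5 m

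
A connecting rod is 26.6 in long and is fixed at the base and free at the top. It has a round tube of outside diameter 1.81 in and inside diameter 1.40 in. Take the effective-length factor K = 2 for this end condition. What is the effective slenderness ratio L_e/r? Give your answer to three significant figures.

λ ≈ 93.0

d_o = 1.81 in, d_i = 1.40 in
I = π(d_o⁴ − d_i⁴)/64 = π(1.81⁴ − 1.400⁴)/64 = 0.3383 in⁴
A = 1.034 in²;  r_min = √(I/A) = √(0.3383/1.034) = 0.5721 in
L_e = K·L = 2 × 26.6 = 53.20 in
λ = L_e / r_min = 53.200 / 0.5721 = 93.0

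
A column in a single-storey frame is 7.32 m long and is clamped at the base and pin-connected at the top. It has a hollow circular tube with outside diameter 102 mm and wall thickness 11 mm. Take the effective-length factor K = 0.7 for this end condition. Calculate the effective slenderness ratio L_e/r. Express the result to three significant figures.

λ ≈ 158

Inner diameter d_i = 102 − 2×11 = 80.00 mm
I = π(d_o⁴ − d_i⁴)/64 = π(102⁴ − 80.00⁴)/64 = 3.303×10^6 mm⁴
A = 3.145×10^3 mm²;  r_min = √(I/A) = √(3.303×10^6/3.145×10^3) = 32.41 mm
L_e = K·L = 0.7 × 7.32 m = 5.124 m = 5124.0 mm
λ = L_e / r_min = 5124.0 / 32.41 = 158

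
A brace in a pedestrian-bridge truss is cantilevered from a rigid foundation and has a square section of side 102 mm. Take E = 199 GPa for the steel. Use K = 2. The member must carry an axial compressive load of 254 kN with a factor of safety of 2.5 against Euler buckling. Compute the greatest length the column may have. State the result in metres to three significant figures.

L_max ≈ 2.64 m

I = a⁴/12 = 102⁴/12 = 9.020×10^6 mm⁴
I = 9.020×10^-6 m⁴
Required critical load P_cr = n·P = 2.5 × 254 = 635.0 kN = 6.350×10^5 N
From P_cr = π²EI/(K·L)²:  L = (1/K)·√(π²EI/P_cr) = (1/2)·√(π²×1.99×10^11×9.020×10^-6/6.350×10^5)
L = 2.64 m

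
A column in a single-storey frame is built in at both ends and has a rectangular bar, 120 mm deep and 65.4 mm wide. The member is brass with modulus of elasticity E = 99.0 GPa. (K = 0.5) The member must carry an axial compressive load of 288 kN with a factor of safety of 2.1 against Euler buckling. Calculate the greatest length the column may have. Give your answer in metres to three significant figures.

L_max ≈ 4.25 m

Buckling occurs about the weak axis: I_min = h·b³/12 with b = 65.4 mm (the shorter side).
I_min = 120×65.4³/12 = 2.797×10^6 mm⁴
I = 2.797×10^-6 m⁴
Required critical load P_cr = n·P = 2.1 × 288 = 604.8 kN = 6.048×10^5 N
From P_cr = π²EI/(K·L)²:  L = (1/K)·√(π²EI/P_cr) = (1/0.5)·√(π²×9.90×10^10×2.797×10^-6/6.048×10^5)
L = 4.25 m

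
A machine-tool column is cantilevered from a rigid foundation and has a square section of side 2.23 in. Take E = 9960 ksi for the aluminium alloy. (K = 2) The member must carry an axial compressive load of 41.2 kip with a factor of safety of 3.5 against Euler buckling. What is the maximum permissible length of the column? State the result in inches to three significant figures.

L_max ≈ 18.7 in

I = a⁴/12 = 2.23⁴/12 = 2.061 in⁴
Required critical load P_cr = n·P = 3.5 × 41.2 = 144.2 kip = 1.442×10^5 lb
From P_cr = π²EI/(K·L)²:  L = (1/K)·√(π²EI/P_cr) = (1/2)·√(π²×9.96×10^6×2.061/1.442×10^5)
L = 18.7 in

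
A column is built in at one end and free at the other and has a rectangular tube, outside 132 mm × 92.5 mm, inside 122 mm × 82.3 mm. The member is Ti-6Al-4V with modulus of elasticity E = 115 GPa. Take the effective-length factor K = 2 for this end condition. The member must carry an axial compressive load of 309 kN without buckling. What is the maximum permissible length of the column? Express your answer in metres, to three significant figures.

Weak-axis I_min = (h_o·b_o³ − h_i·b_i³)/12 with b_o = 92.5, b_i = 82.30 mm (shorter outer/inner sides).
I_min = (132×92.5³ − 122.0×82.30³)/12 = 3.039×10^6 mm⁴
I = 3.039×10^-6 m⁴
At the buckling limit P_cr = P = 3.090×10^5 N
From P_cr = π²EI/(K·L)²:  L = (1/K)·√(π²EI/P_cr) = (1/2)·√(π²×1.15×10^11×3.039×10^-6/3.090×10^5)
L = 1.67 m

L_max ≈ 1.67 m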